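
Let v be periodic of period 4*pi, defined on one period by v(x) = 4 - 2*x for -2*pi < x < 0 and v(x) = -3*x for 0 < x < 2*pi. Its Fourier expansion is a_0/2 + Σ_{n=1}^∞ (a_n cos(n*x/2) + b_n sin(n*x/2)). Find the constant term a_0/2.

a_0 = (1/(2*pi)) ∫_{-2*pi}^{2*pi} v(x) dx = (1/(2*pi)) · (2*pi*(4 - pi)) = 4 - pi.
So the constant term a_0/2 = 2 - pi/2.

2 - pi/2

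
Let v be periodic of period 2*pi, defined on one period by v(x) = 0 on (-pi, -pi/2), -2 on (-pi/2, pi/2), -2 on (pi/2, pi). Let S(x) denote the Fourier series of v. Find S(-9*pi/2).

-1

x = -9*pi/2 differs from x = -pi/2 by -2 full period(s), and the series is 2*pi-periodic.
At x = -pi/2 the one-sided limits are v(-pi/2^-) = 0 and v(-pi/2^+) = -2.
By Dirichlet's theorem the series converges to their average, [(0) + (-2)]/2 = -1.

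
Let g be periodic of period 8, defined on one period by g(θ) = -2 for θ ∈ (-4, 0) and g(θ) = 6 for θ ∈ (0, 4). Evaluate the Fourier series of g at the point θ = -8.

2

θ = -8 differs from θ = 0 by -1 full period(s), and the series is 8-periodic.
At θ = 0 the one-sided limits are g(0^-) = -2 and g(0^+) = 6.
By Dirichlet's theorem the series converges to their average, [(-2) + (6)]/2 = 2.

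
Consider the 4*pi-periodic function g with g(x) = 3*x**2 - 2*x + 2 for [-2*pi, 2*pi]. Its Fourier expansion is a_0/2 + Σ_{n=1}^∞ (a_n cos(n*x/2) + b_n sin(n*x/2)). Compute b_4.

2

b_4 = (1/(2*pi)) ∫_{-2*pi}^{2*pi} g(x) sin(2*x) dx.
Integrating by parts twice (tabular method), an antiderivative of (3*x**2 - 2*x + 2) sin(2*x) is -3*x**2*cos(2*x)/2 + 3*x*sin(2*x)/2 + x*cos(2*x) - sin(2*x)/2 - cos(2*x)/4; evaluating from -2*pi to 2*pi: ∫_{-2*pi}^{2*pi} (3*x**2 - 2*x + 2) sin(2*x) dx = (-6*pi**2 - 1/4 + 2*pi) - (-6*pi**2 - 2*pi - 1/4) = 4*pi.
Hence b_4 = (1/(2*pi))·(4*pi) = 2.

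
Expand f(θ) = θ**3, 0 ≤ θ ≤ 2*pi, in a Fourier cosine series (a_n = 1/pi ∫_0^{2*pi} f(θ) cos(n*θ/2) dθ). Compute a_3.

a_3 = 1/pi ∫_0^{2*pi} (θ**3) cos(3*θ/2) dθ.
Integrating by parts three times (tabular method), an antiderivative of (θ**3) cos(3*θ/2) is 2*θ**3*sin(3*θ/2)/3 + 4*θ**2*cos(3*θ/2)/3 - 16*θ*sin(3*θ/2)/9 - 32*cos(3*θ/2)/27; evaluating from 0 to 2*pi: ∫_{0}^{2*pi} (θ**3) cos(3*θ/2) dθ = (32/27 - 16*pi**2/3) - (-32/27) = 64/27 - 16*pi**2/3.
Hence a_3 = (1/pi)·(64/27 - 16*pi**2/3) = 16*(4 - 9*pi**2)/(27*pi).

16*(4 - 9*pi**2)/(27*pi)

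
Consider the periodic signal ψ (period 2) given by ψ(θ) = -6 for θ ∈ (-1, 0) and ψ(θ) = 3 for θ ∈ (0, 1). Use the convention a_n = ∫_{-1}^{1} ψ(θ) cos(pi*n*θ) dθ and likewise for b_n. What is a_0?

-3

a_0 = ∫_{-1}^{1} ψ(θ) dθ = -3.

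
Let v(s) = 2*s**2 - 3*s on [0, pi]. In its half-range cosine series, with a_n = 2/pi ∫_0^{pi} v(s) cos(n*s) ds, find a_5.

4*(3 - 2*pi)/(25*pi)

a_5 = 2/pi ∫_0^{pi} (2*s**2 - 3*s) cos(5*s) ds.
Integrating by parts twice (tabular method), an antiderivative of (2*s**2 - 3*s) cos(5*s) is 2*s**2*sin(5*s)/5 - 3*s*sin(5*s)/5 + 4*s*cos(5*s)/25 - 4*sin(5*s)/125 - 3*cos(5*s)/25; evaluating from 0 to pi: ∫_{0}^{pi} (2*s**2 - 3*s) cos(5*s) ds = (3/25 - 4*pi/25) - (-3/25) = 6/25 - 4*pi/25.
Hence a_5 = (2/pi)·(6/25 - 4*pi/25) = 4*(3 - 2*pi)/(25*pi).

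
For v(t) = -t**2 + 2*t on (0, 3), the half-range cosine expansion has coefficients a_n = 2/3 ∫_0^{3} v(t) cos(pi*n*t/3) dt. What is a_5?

12/(25*pi**2)

a_5 = 2/3 ∫_0^{3} (-t**2 + 2*t) cos(5*pi*t/3) dt.
Integrating by parts twice (tabular method), an antiderivative of (-t**2 + 2*t) cos(5*pi*t/3) is -3*t**2*sin(5*pi*t/3)/(5*pi) + 6*t*sin(5*pi*t/3)/(5*pi) - 18*t*cos(5*pi*t/3)/(25*pi**2) + 54*sin(5*pi*t/3)/(125*pi**3) + 18*cos(5*pi*t/3)/(25*pi**2); evaluating from 0 to 3: ∫_{0}^{3} (-t**2 + 2*t) cos(5*pi*t/3) dt = (36/(25*pi**2)) - (18/(25*pi**2)) = 18/(25*pi**2).
Hence a_5 = (2/3)·(18/(25*pi**2)) = 12/(25*pi**2).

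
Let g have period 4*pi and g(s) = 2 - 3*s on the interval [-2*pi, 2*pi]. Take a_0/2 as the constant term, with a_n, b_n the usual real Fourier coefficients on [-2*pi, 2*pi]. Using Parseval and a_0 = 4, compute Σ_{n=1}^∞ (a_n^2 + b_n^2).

Parseval: a_0^2/2 + Σ_{n≥1} (a_n^2+b_n^2) = (1/(2*pi)) ∫_{-2*pi}^{2*pi} g(s)^2 ds = 8 + 24*pi**2.
Subtract a_0^2/2 = 8: Σ (a_n^2+b_n^2) = 24*pi**2.

24*pi**2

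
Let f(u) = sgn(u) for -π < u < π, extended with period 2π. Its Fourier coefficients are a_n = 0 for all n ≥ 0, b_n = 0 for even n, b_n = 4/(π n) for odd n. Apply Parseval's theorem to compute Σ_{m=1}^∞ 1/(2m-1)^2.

pi**2/8

Parseval: Σ b_n^2 = (1/π) ∫_{-π}^{π} f(u)^2 du = 2.
Only odd n contribute, with b_n^2 = 16/(π^2 n^2), so Σ_{m≥1} 1/(2m-1)^2 = π^2·(2)/16 = pi**2/8.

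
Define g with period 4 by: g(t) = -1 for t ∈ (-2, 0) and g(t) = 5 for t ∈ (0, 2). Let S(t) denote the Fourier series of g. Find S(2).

At t = 2 the one-sided limits are g(2^-) = 5 and g(2^+) = -1.
By Dirichlet's theorem the series converges to their average, [(5) + (-1)]/2 = 2.

2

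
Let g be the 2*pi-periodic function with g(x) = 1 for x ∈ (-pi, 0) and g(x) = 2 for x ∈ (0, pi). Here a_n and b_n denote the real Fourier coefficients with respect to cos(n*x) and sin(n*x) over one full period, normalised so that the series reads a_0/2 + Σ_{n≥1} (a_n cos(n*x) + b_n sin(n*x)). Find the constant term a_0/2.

a_0 = 1/pi ∫_{-pi}^{pi} g(x) dx = 1/pi · (3*pi) = 3.
So the constant term a_0/2 = 3/2.

3/2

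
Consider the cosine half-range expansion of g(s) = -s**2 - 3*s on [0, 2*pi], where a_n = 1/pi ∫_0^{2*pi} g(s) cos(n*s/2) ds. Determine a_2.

a_2 = 1/pi ∫_0^{2*pi} (-s**2 - 3*s) cos(s) ds.
Integrating by parts twice (tabular method), an antiderivative of (-s**2 - 3*s) cos(s) is -s**2*sin(s) - 3*s*sin(s) - 2*s*cos(s) + 2*sin(s) - 3*cos(s); evaluating from 0 to 2*pi: ∫_{0}^{2*pi} (-s**2 - 3*s) cos(s) ds = (-4*pi - 3) - (-3) = -4*pi.
Hence a_2 = (1/pi)·(-4*pi) = -4.

-4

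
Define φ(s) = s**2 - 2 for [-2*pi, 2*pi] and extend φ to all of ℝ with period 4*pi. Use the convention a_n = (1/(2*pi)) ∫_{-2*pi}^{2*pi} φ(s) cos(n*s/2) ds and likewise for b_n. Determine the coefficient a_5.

-16/25

a_5 = (1/(2*pi)) ∫_{-2*pi}^{2*pi} φ(s) cos(5*s/2) ds.
φ is even and cos(5*s/2) is even, so the integrand is even and a_5 = 1/pi ∫_0^{2*pi} φ(s) cos(5*s/2) ds.
Integrating by parts twice (tabular method), an antiderivative of (s**2 - 2) cos(5*s/2) is 2*s**2*sin(5*s/2)/5 + 8*s*cos(5*s/2)/25 - 116*sin(5*s/2)/125; evaluating from 0 to 2*pi: ∫_{0}^{2*pi} (s**2 - 2) cos(5*s/2) ds = (-16*pi/25) - (0) = -16*pi/25.
Hence a_5 = (1/pi)·(-16*pi/25) = -16/25.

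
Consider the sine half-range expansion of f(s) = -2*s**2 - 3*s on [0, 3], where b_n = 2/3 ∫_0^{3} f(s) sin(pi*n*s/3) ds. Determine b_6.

9/pi

b_6 = 2/3 ∫_0^{3} (-2*s**2 - 3*s) sin(2*pi*s) ds.
Integrating by parts twice (tabular method), an antiderivative of (-2*s**2 - 3*s) sin(2*pi*s) is s**2*cos(2*pi*s)/pi - s*sin(2*pi*s)/pi**2 + 3*s*cos(2*pi*s)/(2*pi) - 3*sin(2*pi*s)/(4*pi**2) - cos(2*pi*s)/(2*pi**3); evaluating from 0 to 3: ∫_{0}^{3} (-2*s**2 - 3*s) sin(2*pi*s) ds = ((-1 + 27*pi**2)/(2*pi**3)) - (-1/(2*pi**3)) = 27/(2*pi).
Hence b_6 = (2/3)·(27/(2*pi)) = 9/pi.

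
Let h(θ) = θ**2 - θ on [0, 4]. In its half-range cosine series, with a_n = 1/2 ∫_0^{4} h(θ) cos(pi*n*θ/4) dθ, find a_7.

a_7 = 1/2 ∫_0^{4} (θ**2 - θ) cos(7*pi*θ/4) dθ.
Integrating by parts twice (tabular method), an antiderivative of (θ**2 - θ) cos(7*pi*θ/4) is 4*θ**2*sin(7*pi*θ/4)/(7*pi) - 4*θ*sin(7*pi*θ/4)/(7*pi) + 32*θ*cos(7*pi*θ/4)/(49*pi**2) - 128*sin(7*pi*θ/4)/(343*pi**3) - 16*cos(7*pi*θ/4)/(49*pi**2); evaluating from 0 to 4: ∫_{0}^{4} (θ**2 - θ) cos(7*pi*θ/4) dθ = (-16/(7*pi**2)) - (-16/(49*pi**2)) = -96/(49*pi**2).
Hence a_7 = (1/2)·(-96/(49*pi**2)) = -48/(49*pi**2).

-48/(49*pi**2)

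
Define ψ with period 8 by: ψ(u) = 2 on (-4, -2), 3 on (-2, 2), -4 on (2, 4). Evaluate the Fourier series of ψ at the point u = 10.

-1/2

u = 10 differs from u = 2 by 1 full period(s), and the series is 8-periodic.
At u = 2 the one-sided limits are ψ(2^-) = 3 and ψ(2^+) = -4.
By Dirichlet's theorem the series converges to their average, [(3) + (-4)]/2 = -1/2.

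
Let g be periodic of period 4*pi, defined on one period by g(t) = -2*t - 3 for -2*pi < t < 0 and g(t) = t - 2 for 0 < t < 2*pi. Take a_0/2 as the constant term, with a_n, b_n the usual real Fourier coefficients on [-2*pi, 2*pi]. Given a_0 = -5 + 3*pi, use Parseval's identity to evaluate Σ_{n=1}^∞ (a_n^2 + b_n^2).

-pi + 1/2 + 13*pi**2/6

Parseval: a_0^2/2 + Σ_{n≥1} (a_n^2+b_n^2) = (1/(2*pi)) ∫_{-2*pi}^{2*pi} g(t)^2 dt = -16*pi + 13 + 20*pi**2/3.
Subtract a_0^2/2 = (5 - 3*pi)**2/2: Σ (a_n^2+b_n^2) = -pi + 1/2 + 13*pi**2/6.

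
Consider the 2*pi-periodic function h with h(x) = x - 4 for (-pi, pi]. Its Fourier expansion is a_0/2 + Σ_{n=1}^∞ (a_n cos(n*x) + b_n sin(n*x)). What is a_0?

-8

a_0 = 1/pi ∫_{-pi}^{pi} h(x) dx = 1/pi · (-8*pi) = -8.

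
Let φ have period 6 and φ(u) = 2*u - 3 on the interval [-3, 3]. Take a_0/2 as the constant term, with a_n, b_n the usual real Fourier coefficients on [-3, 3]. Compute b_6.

b_6 = 1/3 ∫_{-3}^{3} φ(u) sin(2*pi*u) du.
Integrating by parts (boundary term plus one more integral), an antiderivative of (2*u - 3) sin(2*pi*u) is -u*cos(2*pi*u)/pi + sin(2*pi*u)/(2*pi**2) + 3*cos(2*pi*u)/(2*pi); evaluating from -3 to 3: ∫_{-3}^{3} (2*u - 3) sin(2*pi*u) du = (-3/(2*pi)) - (9/(2*pi)) = -6/pi.
Hence b_6 = (1/3)·(-6/pi) = -2/pi.

-2/pi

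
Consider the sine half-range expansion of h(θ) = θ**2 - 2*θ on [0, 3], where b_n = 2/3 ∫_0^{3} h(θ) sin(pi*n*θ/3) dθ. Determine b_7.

6*(-12 + 49*pi**2)/(343*pi**3)

b_7 = 2/3 ∫_0^{3} (θ**2 - 2*θ) sin(7*pi*θ/3) dθ.
Integrating by parts twice (tabular method), an antiderivative of (θ**2 - 2*θ) sin(7*pi*θ/3) is -3*θ**2*cos(7*pi*θ/3)/(7*pi) + 18*θ*sin(7*pi*θ/3)/(49*pi**2) + 6*θ*cos(7*pi*θ/3)/(7*pi) - 18*sin(7*pi*θ/3)/(49*pi**2) + 54*cos(7*pi*θ/3)/(343*pi**3); evaluating from 0 to 3: ∫_{0}^{3} (θ**2 - 2*θ) sin(7*pi*θ/3) dθ = (9*(-6 + 49*pi**2)/(343*pi**3)) - (54/(343*pi**3)) = 9*(-12 + 49*pi**2)/(343*pi**3).
Hence b_7 = (2/3)·(9*(-12 + 49*pi**2)/(343*pi**3)) = 6*(-12 + 49*pi**2)/(343*pi**3).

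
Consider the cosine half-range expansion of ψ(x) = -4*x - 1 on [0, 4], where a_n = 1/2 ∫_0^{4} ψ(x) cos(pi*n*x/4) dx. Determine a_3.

64/(9*pi**2)

a_3 = 1/2 ∫_0^{4} (-4*x - 1) cos(3*pi*x/4) dx.
Integrating by parts (boundary term plus one more integral), an antiderivative of (-4*x - 1) cos(3*pi*x/4) is -16*x*sin(3*pi*x/4)/(3*pi) - 4*sin(3*pi*x/4)/(3*pi) - 64*cos(3*pi*x/4)/(9*pi**2); evaluating from 0 to 4: ∫_{0}^{4} (-4*x - 1) cos(3*pi*x/4) dx = (64/(9*pi**2)) - (-64/(9*pi**2)) = 128/(9*pi**2).
Hence a_3 = (1/2)·(128/(9*pi**2)) = 64/(9*pi**2).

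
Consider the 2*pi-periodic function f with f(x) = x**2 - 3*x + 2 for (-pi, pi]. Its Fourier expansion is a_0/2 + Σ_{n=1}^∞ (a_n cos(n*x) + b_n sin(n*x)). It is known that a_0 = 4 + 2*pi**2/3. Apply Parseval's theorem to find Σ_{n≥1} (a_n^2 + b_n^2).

Parseval: a_0^2/2 + Σ_{n≥1} (a_n^2+b_n^2) = 1/pi ∫_{-pi}^{pi} f(x)^2 dx = 8 + 2*pi**4/5 + 26*pi**2/3.
Subtract a_0^2/2 = 2*(6 + pi**2)**2/9: Σ (a_n^2+b_n^2) = pi**2*(8*pi**2/45 + 6).

pi**2*(8*pi**2/45 + 6)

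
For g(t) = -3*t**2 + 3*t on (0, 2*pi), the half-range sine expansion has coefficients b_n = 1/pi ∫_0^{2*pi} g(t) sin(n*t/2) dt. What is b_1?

b_1 = 1/pi ∫_0^{2*pi} (-3*t**2 + 3*t) sin(t/2) dt.
Integrating by parts twice (tabular method), an antiderivative of (-3*t**2 + 3*t) sin(t/2) is 6*t**2*cos(t/2) - 24*t*sin(t/2) - 6*t*cos(t/2) + 12*sin(t/2) - 48*cos(t/2); evaluating from 0 to 2*pi: ∫_{0}^{2*pi} (-3*t**2 + 3*t) sin(t/2) dt = (-24*pi**2 + 12*pi + 48) - (-48) = -24*pi**2 + 12*pi + 96.
Hence b_1 = (1/pi)·(-24*pi**2 + 12*pi + 96) = -24*pi + 12 + 96/pi.

-24*pi + 12 + 96/pi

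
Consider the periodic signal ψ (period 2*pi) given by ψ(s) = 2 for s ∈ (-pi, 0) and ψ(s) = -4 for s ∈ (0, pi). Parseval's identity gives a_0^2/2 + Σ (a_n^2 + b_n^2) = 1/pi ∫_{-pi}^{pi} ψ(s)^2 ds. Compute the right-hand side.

20

1/pi ∫_{-pi}^{pi} ψ(s)^2 ds = 1/pi · (20*pi) = 20.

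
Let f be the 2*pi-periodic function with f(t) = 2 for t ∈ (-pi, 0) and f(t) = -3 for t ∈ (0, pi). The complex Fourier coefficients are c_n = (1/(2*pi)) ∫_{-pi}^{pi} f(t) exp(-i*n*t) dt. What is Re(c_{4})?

0

Since f is real-valued, Re(c_{4}) = (1/(2*pi)) ∫_{-pi}^{pi} f(t) cos(4*t) dt = a_{4}/2.
Split the integral at the breakpoints.
Directly, an antiderivative of (2) cos(4*t) is sin(4*t)/2; evaluating from -pi to 0: ∫_{-pi}^{0} (2) cos(4*t) dt = (0) - (0) = 0.
Directly, an antiderivative of (-3) cos(4*t) is -3*sin(4*t)/4; evaluating from 0 to pi: ∫_{0}^{pi} (-3) cos(4*t) dt = (0) - (0) = 0.
So ∫_{-pi}^{pi} f(t) cos(4*t) dt = 0.
Hence Re(c_{4}) = (1/(2*pi))·(0) = 0.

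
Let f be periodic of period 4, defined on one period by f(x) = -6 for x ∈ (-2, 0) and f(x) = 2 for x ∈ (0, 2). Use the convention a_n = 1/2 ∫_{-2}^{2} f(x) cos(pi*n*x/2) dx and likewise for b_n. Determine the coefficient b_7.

16/(7*pi)

b_7 = 1/2 ∫_{-2}^{2} f(x) sin(7*pi*x/2) dx.
Split the integral at the breakpoints.
Directly, an antiderivative of (-6) sin(7*pi*x/2) is 12*cos(7*pi*x/2)/(7*pi); evaluating from -2 to 0: ∫_{-2}^{0} (-6) sin(7*pi*x/2) dx = (12/(7*pi)) - (-12/(7*pi)) = 24/(7*pi).
Directly, an antiderivative of (2) sin(7*pi*x/2) is -4*cos(7*pi*x/2)/(7*pi); evaluating from 0 to 2: ∫_{0}^{2} (2) sin(7*pi*x/2) dx = (4/(7*pi)) - (-4/(7*pi)) = 8/(7*pi).
Summing the pieces and multiplying by (1/2) gives b_7 = 16/(7*pi).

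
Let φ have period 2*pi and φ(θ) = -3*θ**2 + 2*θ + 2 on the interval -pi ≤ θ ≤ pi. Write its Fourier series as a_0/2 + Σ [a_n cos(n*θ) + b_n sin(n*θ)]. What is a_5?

12/25

a_5 = 1/pi ∫_{-pi}^{pi} φ(θ) cos(5*θ) dθ.
Integrating by parts twice (tabular method), an antiderivative of (-3*θ**2 + 2*θ + 2) cos(5*θ) is -3*θ**2*sin(5*θ)/5 + 2*θ*sin(5*θ)/5 - 6*θ*cos(5*θ)/25 + 56*sin(5*θ)/125 + 2*cos(5*θ)/25; evaluating from -pi to pi: ∫_{-pi}^{pi} (-3*θ**2 + 2*θ + 2) cos(5*θ) dθ = (-2/25 + 6*pi/25) - (-6*pi/25 - 2/25) = 12*pi/25.
Hence a_5 = (1/pi)·(12*pi/25) = 12/25.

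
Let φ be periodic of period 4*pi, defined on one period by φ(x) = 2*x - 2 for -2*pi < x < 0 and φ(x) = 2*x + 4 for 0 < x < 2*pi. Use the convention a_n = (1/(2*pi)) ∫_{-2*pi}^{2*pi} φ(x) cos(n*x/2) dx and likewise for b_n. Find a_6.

0

a_6 = (1/(2*pi)) ∫_{-2*pi}^{2*pi} φ(x) cos(3*x) dx.
Split the integral at the breakpoints.
Integrating by parts (boundary term plus one more integral), an antiderivative of (2*x - 2) cos(3*x) is 2*x*sin(3*x)/3 - 2*sin(3*x)/3 + 2*cos(3*x)/9; evaluating from -2*pi to 0: ∫_{-2*pi}^{0} (2*x - 2) cos(3*x) dx = (2/9) - (2/9) = 0.
Integrating by parts (boundary term plus one more integral), an antiderivative of (2*x + 4) cos(3*x) is 2*x*sin(3*x)/3 + 4*sin(3*x)/3 + 2*cos(3*x)/9; evaluating from 0 to 2*pi: ∫_{0}^{2*pi} (2*x + 4) cos(3*x) dx = (2/9) - (2/9) = 0.
Summing the pieces and multiplying by (1/(2*pi)) gives a_6 = 0.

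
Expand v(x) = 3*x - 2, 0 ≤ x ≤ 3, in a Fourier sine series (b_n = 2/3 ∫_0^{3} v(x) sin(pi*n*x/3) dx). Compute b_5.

b_5 = 2/3 ∫_0^{3} (3*x - 2) sin(5*pi*x/3) dx.
Integrating by parts (boundary term plus one more integral), an antiderivative of (3*x - 2) sin(5*pi*x/3) is -9*x*cos(5*pi*x/3)/(5*pi) + 27*sin(5*pi*x/3)/(25*pi**2) + 6*cos(5*pi*x/3)/(5*pi); evaluating from 0 to 3: ∫_{0}^{3} (3*x - 2) sin(5*pi*x/3) dx = (21/(5*pi)) - (6/(5*pi)) = 3/pi.
Hence b_5 = (2/3)·(3/pi) = 2/pi.

2/pi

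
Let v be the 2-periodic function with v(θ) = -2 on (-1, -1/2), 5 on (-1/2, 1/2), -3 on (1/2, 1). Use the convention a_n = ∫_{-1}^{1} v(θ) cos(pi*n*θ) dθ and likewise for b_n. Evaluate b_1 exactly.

b_1 = ∫_{-1}^{1} v(θ) sin(pi*θ) dθ.
Split the integral at the breakpoints.
Directly, an antiderivative of (-2) sin(pi*θ) is 2*cos(pi*θ)/pi; evaluating from -1 to -1/2: ∫_{-1}^{-1/2} (-2) sin(pi*θ) dθ = (0) - (-2/pi) = 2/pi.
Directly, an antiderivative of (5) sin(pi*θ) is -5*cos(pi*θ)/pi; evaluating from -1/2 to 1/2: ∫_{-1/2}^{1/2} (5) sin(pi*θ) dθ = (0) - (0) = 0.
Directly, an antiderivative of (-3) sin(pi*θ) is 3*cos(pi*θ)/pi; evaluating from 1/2 to 1: ∫_{1/2}^{1} (-3) sin(pi*θ) dθ = (-3/pi) - (0) = -3/pi.
Summing the pieces gives b_1 = -1/pi.

-1/pi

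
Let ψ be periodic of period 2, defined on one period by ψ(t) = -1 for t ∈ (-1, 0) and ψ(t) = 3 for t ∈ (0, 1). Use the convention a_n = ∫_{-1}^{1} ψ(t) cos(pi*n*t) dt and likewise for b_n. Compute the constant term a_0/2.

1

a_0 = ∫_{-1}^{1} ψ(t) dt = 2.
So the constant term a_0/2 = 1.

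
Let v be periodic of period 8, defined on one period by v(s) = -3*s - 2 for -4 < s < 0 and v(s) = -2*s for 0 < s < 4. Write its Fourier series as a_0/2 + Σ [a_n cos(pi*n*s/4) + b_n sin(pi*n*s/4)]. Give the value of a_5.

-8/(25*pi**2)

a_5 = 1/4 ∫_{-4}^{4} v(s) cos(5*pi*s/4) ds.
Split the integral at the breakpoints.
Integrating by parts (boundary term plus one more integral), an antiderivative of (-3*s - 2) cos(5*pi*s/4) is -12*s*sin(5*pi*s/4)/(5*pi) - 8*sin(5*pi*s/4)/(5*pi) - 48*cos(5*pi*s/4)/(25*pi**2); evaluating from -4 to 0: ∫_{-4}^{0} (-3*s - 2) cos(5*pi*s/4) ds = (-48/(25*pi**2)) - (48/(25*pi**2)) = -96/(25*pi**2).
Integrating by parts (boundary term plus one more integral), an antiderivative of (-2*s) cos(5*pi*s/4) is -8*s*sin(5*pi*s/4)/(5*pi) - 32*cos(5*pi*s/4)/(25*pi**2); evaluating from 0 to 4: ∫_{0}^{4} (-2*s) cos(5*pi*s/4) ds = (32/(25*pi**2)) - (-32/(25*pi**2)) = 64/(25*pi**2).
Summing the pieces and multiplying by (1/4) gives a_5 = -8/(25*pi**2).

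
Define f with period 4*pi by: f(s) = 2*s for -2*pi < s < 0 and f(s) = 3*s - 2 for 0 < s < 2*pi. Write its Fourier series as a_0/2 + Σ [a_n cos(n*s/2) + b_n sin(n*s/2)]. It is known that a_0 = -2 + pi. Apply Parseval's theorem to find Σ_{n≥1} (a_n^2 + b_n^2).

Parseval: a_0^2/2 + Σ_{n≥1} (a_n^2+b_n^2) = (1/(2*pi)) ∫_{-2*pi}^{2*pi} f(s)^2 ds = -12*pi + 4 + 52*pi**2/3.
Subtract a_0^2/2 = (2 - pi)**2/2: Σ (a_n^2+b_n^2) = -10*pi + 2 + 101*pi**2/6.

-10*pi + 2 + 101*pi**2/6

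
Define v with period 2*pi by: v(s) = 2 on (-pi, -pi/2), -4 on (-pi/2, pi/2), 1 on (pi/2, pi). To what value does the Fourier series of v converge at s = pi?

3/2

At s = pi the one-sided limits are v(pi^-) = 1 and v(pi^+) = 2.
By Dirichlet's theorem the series converges to their average, [(1) + (2)]/2 = 3/2.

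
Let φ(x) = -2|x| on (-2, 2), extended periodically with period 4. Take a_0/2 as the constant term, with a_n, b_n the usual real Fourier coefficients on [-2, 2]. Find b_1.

b_1 = 1/2 ∫_{-2}^{2} φ(x) sin(pi*x/2) dx.
φ is even and sin(pi*x/2) is odd, so the integrand is odd over a symmetric interval and the integral vanishes.

0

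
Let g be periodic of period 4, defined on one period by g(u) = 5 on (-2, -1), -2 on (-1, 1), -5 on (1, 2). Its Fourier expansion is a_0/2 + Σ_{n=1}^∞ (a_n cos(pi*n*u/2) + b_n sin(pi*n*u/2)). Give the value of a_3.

4/(3*pi)

a_3 = 1/2 ∫_{-2}^{2} g(u) cos(3*pi*u/2) du.
Split the integral at the breakpoints.
Directly, an antiderivative of (5) cos(3*pi*u/2) is 10*sin(3*pi*u/2)/(3*pi); evaluating from -2 to -1: ∫_{-2}^{-1} (5) cos(3*pi*u/2) du = (10/(3*pi)) - (0) = 10/(3*pi).
Directly, an antiderivative of (-2) cos(3*pi*u/2) is -4*sin(3*pi*u/2)/(3*pi); evaluating from -1 to 1: ∫_{-1}^{1} (-2) cos(3*pi*u/2) du = (4/(3*pi)) - (-4/(3*pi)) = 8/(3*pi).
Directly, an antiderivative of (-5) cos(3*pi*u/2) is -10*sin(3*pi*u/2)/(3*pi); evaluating from 1 to 2: ∫_{1}^{2} (-5) cos(3*pi*u/2) du = (0) - (10/(3*pi)) = -10/(3*pi).
Summing the pieces and multiplying by (1/2) gives a_3 = 4/(3*pi).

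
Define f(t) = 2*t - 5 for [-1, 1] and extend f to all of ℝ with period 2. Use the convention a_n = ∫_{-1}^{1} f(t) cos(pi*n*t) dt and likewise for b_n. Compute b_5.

4/(5*pi)

b_5 = ∫_{-1}^{1} f(t) sin(5*pi*t) dt.
Integrating by parts (boundary term plus one more integral), an antiderivative of (2*t - 5) sin(5*pi*t) is -2*t*cos(5*pi*t)/(5*pi) + 2*sin(5*pi*t)/(25*pi**2) + cos(5*pi*t)/pi; evaluating from -1 to 1: ∫_{-1}^{1} (2*t - 5) sin(5*pi*t) dt = (-3/(5*pi)) - (-7/(5*pi)) = 4/(5*pi).
Hence b_5 = 4/(5*pi).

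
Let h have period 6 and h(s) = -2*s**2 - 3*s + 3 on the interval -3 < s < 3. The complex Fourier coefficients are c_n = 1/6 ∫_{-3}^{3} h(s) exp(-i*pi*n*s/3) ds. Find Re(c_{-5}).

Since h is real-valued, Re(c_{-5}) = 1/6 ∫_{-3}^{3} h(s) cos(-5*pi*s/3) ds = a_{5}/2.
Integrating by parts twice (tabular method), an antiderivative of (-2*s**2 - 3*s + 3) cos(-5*pi*s/3) is -6*s**2*sin(5*pi*s/3)/(5*pi) - 9*s*sin(5*pi*s/3)/(5*pi) - 36*s*cos(5*pi*s/3)/(25*pi**2) + 108*sin(5*pi*s/3)/(125*pi**3) + 9*sin(5*pi*s/3)/(5*pi) - 27*cos(5*pi*s/3)/(25*pi**2); evaluating from -3 to 3: ∫_{-3}^{3} (-2*s**2 - 3*s + 3) cos(-5*pi*s/3) ds = (27/(5*pi**2)) - (-81/(25*pi**2)) = 216/(25*pi**2).
Hence Re(c_{-5}) = (1/6)·(216/(25*pi**2)) = 36/(25*pi**2).

36/(25*pi**2)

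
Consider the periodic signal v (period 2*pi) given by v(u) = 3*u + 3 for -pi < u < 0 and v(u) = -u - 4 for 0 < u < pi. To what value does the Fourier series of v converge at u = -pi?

At u = -pi the one-sided limits are v(-pi^-) = -4 - pi and v(-pi^+) = 3 - 3*pi.
By Dirichlet's theorem the series converges to their average, [(-4 - pi) + (3 - 3*pi)]/2 = -2*pi - 1/2.

-2*pi - 1/2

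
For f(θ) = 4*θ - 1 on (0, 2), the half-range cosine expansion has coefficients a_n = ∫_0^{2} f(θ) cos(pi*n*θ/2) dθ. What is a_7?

-32/(49*pi**2)

a_7 = ∫_0^{2} (4*θ - 1) cos(7*pi*θ/2) dθ.
Integrating by parts (boundary term plus one more integral), an antiderivative of (4*θ - 1) cos(7*pi*θ/2) is 8*θ*sin(7*pi*θ/2)/(7*pi) - 2*sin(7*pi*θ/2)/(7*pi) + 16*cos(7*pi*θ/2)/(49*pi**2); evaluating from 0 to 2: ∫_{0}^{2} (4*θ - 1) cos(7*pi*θ/2) dθ = (-16/(49*pi**2)) - (16/(49*pi**2)) = -32/(49*pi**2).
Hence a_7 = -32/(49*pi**2).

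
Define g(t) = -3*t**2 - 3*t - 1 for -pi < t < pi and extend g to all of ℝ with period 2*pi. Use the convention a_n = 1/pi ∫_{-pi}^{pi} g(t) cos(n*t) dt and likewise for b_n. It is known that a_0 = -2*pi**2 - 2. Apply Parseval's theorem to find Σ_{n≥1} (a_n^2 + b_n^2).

pi**2*(6 + 8*pi**2/5)

Parseval: a_0^2/2 + Σ_{n≥1} (a_n^2+b_n^2) = 1/pi ∫_{-pi}^{pi} g(t)^2 dt = 2 + 10*pi**2 + 18*pi**4/5.
Subtract a_0^2/2 = 2*(1 + pi**2)**2: Σ (a_n^2+b_n^2) = pi**2*(6 + 8*pi**2/5).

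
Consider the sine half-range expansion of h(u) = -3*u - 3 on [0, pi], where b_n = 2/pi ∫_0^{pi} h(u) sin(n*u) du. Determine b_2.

b_2 = 2/pi ∫_0^{pi} (-3*u - 3) sin(2*u) du.
Integrating by parts (boundary term plus one more integral), an antiderivative of (-3*u - 3) sin(2*u) is 3*u*cos(2*u)/2 - 3*sin(2*u)/4 + 3*cos(2*u)/2; evaluating from 0 to pi: ∫_{0}^{pi} (-3*u - 3) sin(2*u) du = (3/2 + 3*pi/2) - (3/2) = 3*pi/2.
Hence b_2 = (2/pi)·(3*pi/2) = 3.

3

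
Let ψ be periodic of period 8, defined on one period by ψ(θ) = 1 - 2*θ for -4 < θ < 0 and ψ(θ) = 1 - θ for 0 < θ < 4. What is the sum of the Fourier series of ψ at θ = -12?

3

θ = -12 differs from θ = -4 by -1 full period(s), and the series is 8-periodic.
At θ = -4 the one-sided limits are ψ(-4^-) = -3 and ψ(-4^+) = 9.
By Dirichlet's theorem the series converges to their average, [(-3) + (9)]/2 = 3.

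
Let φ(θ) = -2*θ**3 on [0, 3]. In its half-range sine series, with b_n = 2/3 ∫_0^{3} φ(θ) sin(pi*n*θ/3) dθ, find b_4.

b_4 = 2/3 ∫_0^{3} (-2*θ**3) sin(4*pi*θ/3) dθ.
Integrating by parts three times (tabular method), an antiderivative of (-2*θ**3) sin(4*pi*θ/3) is 3*θ**3*cos(4*pi*θ/3)/(2*pi) - 27*θ**2*sin(4*pi*θ/3)/(8*pi**2) - 81*θ*cos(4*pi*θ/3)/(16*pi**3) + 243*sin(4*pi*θ/3)/(64*pi**4); evaluating from 0 to 3: ∫_{0}^{3} (-2*θ**3) sin(4*pi*θ/3) dθ = (81*(-3 + 8*pi**2)/(16*pi**3)) - (0) = 81*(-3 + 8*pi**2)/(16*pi**3).
Hence b_4 = (2/3)·(81*(-3 + 8*pi**2)/(16*pi**3)) = -81/(8*pi**3) + 27/pi.

-81/(8*pi**3) + 27/pi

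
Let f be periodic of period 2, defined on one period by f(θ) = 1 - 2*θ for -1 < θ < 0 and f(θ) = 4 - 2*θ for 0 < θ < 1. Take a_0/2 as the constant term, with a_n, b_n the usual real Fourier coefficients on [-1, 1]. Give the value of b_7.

b_7 = ∫_{-1}^{1} f(θ) sin(7*pi*θ) dθ.
Split the integral at the breakpoints.
Integrating by parts (boundary term plus one more integral), an antiderivative of (1 - 2*θ) sin(7*pi*θ) is 2*θ*cos(7*pi*θ)/(7*pi) - 2*sin(7*pi*θ)/(49*pi**2) - cos(7*pi*θ)/(7*pi); evaluating from -1 to 0: ∫_{-1}^{0} (1 - 2*θ) sin(7*pi*θ) dθ = (-1/(7*pi)) - (3/(7*pi)) = -4/(7*pi).
Integrating by parts (boundary term plus one more integral), an antiderivative of (4 - 2*θ) sin(7*pi*θ) is 2*θ*cos(7*pi*θ)/(7*pi) - 2*sin(7*pi*θ)/(49*pi**2) - 4*cos(7*pi*θ)/(7*pi); evaluating from 0 to 1: ∫_{0}^{1} (4 - 2*θ) sin(7*pi*θ) dθ = (2/(7*pi)) - (-4/(7*pi)) = 6/(7*pi).
Summing the pieces gives b_7 = 2/(7*pi).

2/(7*pi)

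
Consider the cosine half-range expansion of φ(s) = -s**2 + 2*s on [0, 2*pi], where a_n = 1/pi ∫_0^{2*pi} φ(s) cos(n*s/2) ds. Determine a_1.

a_1 = 1/pi ∫_0^{2*pi} (-s**2 + 2*s) cos(s/2) ds.
Integrating by parts twice (tabular method), an antiderivative of (-s**2 + 2*s) cos(s/2) is -2*s**2*sin(s/2) + 4*s*sin(s/2) - 8*s*cos(s/2) + 16*sin(s/2) + 8*cos(s/2); evaluating from 0 to 2*pi: ∫_{0}^{2*pi} (-s**2 + 2*s) cos(s/2) ds = (-8 + 16*pi) - (8) = -16 + 16*pi.
Hence a_1 = (1/pi)·(-16 + 16*pi) = 16 - 16/pi.

16 - 16/pi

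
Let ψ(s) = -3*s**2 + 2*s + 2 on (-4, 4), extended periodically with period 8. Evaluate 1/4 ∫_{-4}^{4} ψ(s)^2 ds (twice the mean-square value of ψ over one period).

1/4 ∫_{-4}^{4} ψ(s)^2 ds = 1/4 · (50656/15) = 12664/15.

12664/15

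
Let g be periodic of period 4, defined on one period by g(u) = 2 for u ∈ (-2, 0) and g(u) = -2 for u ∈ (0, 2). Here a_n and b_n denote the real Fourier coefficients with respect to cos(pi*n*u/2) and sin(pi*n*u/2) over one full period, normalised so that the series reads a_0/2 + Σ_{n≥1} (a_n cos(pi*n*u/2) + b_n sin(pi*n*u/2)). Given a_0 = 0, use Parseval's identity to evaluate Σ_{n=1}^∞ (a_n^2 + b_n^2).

Parseval: a_0^2/2 + Σ_{n≥1} (a_n^2+b_n^2) = 1/2 ∫_{-2}^{2} g(u)^2 du = 8.
Subtract a_0^2/2 = 0: Σ (a_n^2+b_n^2) = 8.

8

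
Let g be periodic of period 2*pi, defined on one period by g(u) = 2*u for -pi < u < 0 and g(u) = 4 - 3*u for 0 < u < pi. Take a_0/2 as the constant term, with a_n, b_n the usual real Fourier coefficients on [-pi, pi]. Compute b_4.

1/4

b_4 = 1/pi ∫_{-pi}^{pi} g(u) sin(4*u) du.
Split the integral at the breakpoints.
Integrating by parts (boundary term plus one more integral), an antiderivative of (2*u) sin(4*u) is -u*cos(4*u)/2 + sin(4*u)/8; evaluating from -pi to 0: ∫_{-pi}^{0} (2*u) sin(4*u) du = (0) - (pi/2) = -pi/2.
Integrating by parts (boundary term plus one more integral), an antiderivative of (4 - 3*u) sin(4*u) is 3*u*cos(4*u)/4 - 3*sin(4*u)/16 - cos(4*u); evaluating from 0 to pi: ∫_{0}^{pi} (4 - 3*u) sin(4*u) du = (-1 + 3*pi/4) - (-1) = 3*pi/4.
Summing the pieces and multiplying by (1/pi) gives b_4 = 1/4.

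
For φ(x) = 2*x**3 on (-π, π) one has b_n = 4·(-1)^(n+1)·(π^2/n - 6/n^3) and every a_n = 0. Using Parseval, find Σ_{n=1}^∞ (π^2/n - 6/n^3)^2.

pi**6/14

Parseval: Σ b_n^2 = (1/π) ∫_{-π}^{π} φ(x)^2 dx = 8*pi**6/7.
b_n^2 = 16·(π^2/n - 6/n^3)^2, so the sum equals (8*pi**6/7)/16 = pi**6/14.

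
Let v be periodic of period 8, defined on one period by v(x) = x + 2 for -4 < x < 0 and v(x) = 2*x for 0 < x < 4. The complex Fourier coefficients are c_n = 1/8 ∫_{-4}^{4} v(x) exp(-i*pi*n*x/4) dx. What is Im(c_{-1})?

Since v is real-valued, Im(c_{-1}) = -1/8 ∫_{-4}^{4} v(x) sin(-pi*x/4) dx = b_{1}/2.
Split the integral at the breakpoints.
Integrating by parts (boundary term plus one more integral), an antiderivative of (x + 2) sin(-pi*x/4) is 4*x*cos(pi*x/4)/pi - 16*sin(pi*x/4)/pi**2 + 8*cos(pi*x/4)/pi; evaluating from -4 to 0: ∫_{-4}^{0} (x + 2) sin(-pi*x/4) dx = (8/pi) - (8/pi) = 0.
Integrating by parts (boundary term plus one more integral), an antiderivative of (2*x) sin(-pi*x/4) is 8*x*cos(pi*x/4)/pi - 32*sin(pi*x/4)/pi**2; evaluating from 0 to 4: ∫_{0}^{4} (2*x) sin(-pi*x/4) dx = (-32/pi) - (0) = -32/pi.
So ∫_{-4}^{4} v(x) sin(-pi*x/4) dx = -32/pi.
Hence Im(c_{-1}) = (-1/8)·(-32/pi) = 4/pi.

4/pi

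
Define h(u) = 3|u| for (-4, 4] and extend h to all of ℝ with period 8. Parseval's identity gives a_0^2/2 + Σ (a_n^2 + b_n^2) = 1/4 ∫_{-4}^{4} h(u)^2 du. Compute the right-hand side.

96

1/4 ∫_{-4}^{4} h(u)^2 du = 1/4 · (384) = 96.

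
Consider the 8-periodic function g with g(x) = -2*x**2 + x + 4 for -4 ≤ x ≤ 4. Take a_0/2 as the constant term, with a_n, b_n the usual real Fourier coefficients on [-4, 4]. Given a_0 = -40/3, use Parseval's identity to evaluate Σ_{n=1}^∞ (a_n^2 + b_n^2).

8672/45

Parseval: a_0^2/2 + Σ_{n≥1} (a_n^2+b_n^2) = 1/4 ∫_{-4}^{4} g(x)^2 dx = 1408/5.
Subtract a_0^2/2 = 800/9: Σ (a_n^2+b_n^2) = 8672/45.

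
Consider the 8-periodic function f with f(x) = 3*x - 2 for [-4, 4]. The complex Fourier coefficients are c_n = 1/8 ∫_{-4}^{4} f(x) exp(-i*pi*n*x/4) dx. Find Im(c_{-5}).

Since f is real-valued, Im(c_{-5}) = -1/8 ∫_{-4}^{4} f(x) sin(-5*pi*x/4) dx = b_{5}/2.
Integrating by parts (boundary term plus one more integral), an antiderivative of (3*x - 2) sin(-5*pi*x/4) is 12*x*cos(5*pi*x/4)/(5*pi) - 48*sin(5*pi*x/4)/(25*pi**2) - 8*cos(5*pi*x/4)/(5*pi); evaluating from -4 to 4: ∫_{-4}^{4} (3*x - 2) sin(-5*pi*x/4) dx = (-8/pi) - (56/(5*pi)) = -96/(5*pi).
Hence Im(c_{-5}) = (-1/8)·(-96/(5*pi)) = 12/(5*pi).

12/(5*pi)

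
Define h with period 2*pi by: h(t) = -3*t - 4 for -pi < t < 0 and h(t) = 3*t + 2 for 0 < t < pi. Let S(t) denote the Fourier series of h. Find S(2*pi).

t = 2*pi differs from t = 0 by 1 full period(s), and the series is 2*pi-periodic.
At t = 0 the one-sided limits are h(0^-) = -4 and h(0^+) = 2.
By Dirichlet's theorem the series converges to their average, [(-4) + (2)]/2 = -1.

-1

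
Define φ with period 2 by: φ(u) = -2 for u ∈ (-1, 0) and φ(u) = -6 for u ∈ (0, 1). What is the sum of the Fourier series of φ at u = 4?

u = 4 differs from u = 0 by 2 full period(s), and the series is 2-periodic.
At u = 0 the one-sided limits are φ(0^-) = -2 and φ(0^+) = -6.
By Dirichlet's theorem the series converges to their average, [(-2) + (-6)]/2 = -4.

-4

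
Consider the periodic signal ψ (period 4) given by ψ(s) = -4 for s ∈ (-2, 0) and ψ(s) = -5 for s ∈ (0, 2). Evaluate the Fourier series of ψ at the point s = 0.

At s = 0 the one-sided limits are ψ(0^-) = -4 and ψ(0^+) = -5.
By Dirichlet's theorem the series converges to their average, [(-4) + (-5)]/2 = -9/2.

-9/2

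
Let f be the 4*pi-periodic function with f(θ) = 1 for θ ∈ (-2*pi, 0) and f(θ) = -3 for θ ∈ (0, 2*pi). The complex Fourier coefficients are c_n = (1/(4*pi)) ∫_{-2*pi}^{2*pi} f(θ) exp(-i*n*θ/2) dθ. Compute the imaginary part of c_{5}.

4/(5*pi)

Since f is real-valued, Im(c_{5}) = -(1/(4*pi)) ∫_{-2*pi}^{2*pi} f(θ) sin(5*θ/2) dθ = -b_{5}/2.
Split the integral at the breakpoints.
Directly, an antiderivative of (1) sin(5*θ/2) is -2*cos(5*θ/2)/5; evaluating from -2*pi to 0: ∫_{-2*pi}^{0} (1) sin(5*θ/2) dθ = (-2/5) - (2/5) = -4/5.
Directly, an antiderivative of (-3) sin(5*θ/2) is 6*cos(5*θ/2)/5; evaluating from 0 to 2*pi: ∫_{0}^{2*pi} (-3) sin(5*θ/2) dθ = (-6/5) - (6/5) = -12/5.
So ∫_{-2*pi}^{2*pi} f(θ) sin(5*θ/2) dθ = -16/5.
Hence Im(c_{5}) = (-1/(4*pi))·(-16/5) = 4/(5*pi).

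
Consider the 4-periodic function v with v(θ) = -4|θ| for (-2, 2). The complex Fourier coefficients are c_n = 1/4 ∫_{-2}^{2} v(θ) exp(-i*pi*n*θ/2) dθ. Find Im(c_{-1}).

0

Since v is real-valued, Im(c_{-1}) = -1/4 ∫_{-2}^{2} v(θ) sin(-pi*θ/2) dθ = b_{1}/2.
(v is even, so the integrand is odd over a symmetric interval and the integral vanishes.)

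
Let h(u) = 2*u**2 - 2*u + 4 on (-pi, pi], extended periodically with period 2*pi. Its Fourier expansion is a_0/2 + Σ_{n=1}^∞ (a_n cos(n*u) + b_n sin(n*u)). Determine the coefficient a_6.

a_6 = 1/pi ∫_{-pi}^{pi} h(u) cos(6*u) du.
Integrating by parts twice (tabular method), an antiderivative of (2*u**2 - 2*u + 4) cos(6*u) is u**2*sin(6*u)/3 - u*sin(6*u)/3 + u*cos(6*u)/9 + 35*sin(6*u)/54 - cos(6*u)/18; evaluating from -pi to pi: ∫_{-pi}^{pi} (2*u**2 - 2*u + 4) cos(6*u) du = (-1/18 + pi/9) - (-pi/9 - 1/18) = 2*pi/9.
Hence a_6 = (1/pi)·(2*pi/9) = 2/9.

2/9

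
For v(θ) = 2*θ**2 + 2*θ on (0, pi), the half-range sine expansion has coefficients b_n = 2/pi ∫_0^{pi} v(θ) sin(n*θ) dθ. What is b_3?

b_3 = 2/pi ∫_0^{pi} (2*θ**2 + 2*θ) sin(3*θ) dθ.
Integrating by parts twice (tabular method), an antiderivative of (2*θ**2 + 2*θ) sin(3*θ) is -2*θ**2*cos(3*θ)/3 + 4*θ*sin(3*θ)/9 - 2*θ*cos(3*θ)/3 + 2*sin(3*θ)/9 + 4*cos(3*θ)/27; evaluating from 0 to pi: ∫_{0}^{pi} (2*θ**2 + 2*θ) sin(3*θ) dθ = (-4/27 + 2*pi/3 + 2*pi**2/3) - (4/27) = -8/27 + 2*pi/3 + 2*pi**2/3.
Hence b_3 = (2/pi)·(-8/27 + 2*pi/3 + 2*pi**2/3) = 4*(-4 + 9*pi + 9*pi**2)/(27*pi).

4*(-4 + 9*pi + 9*pi**2)/(27*pi)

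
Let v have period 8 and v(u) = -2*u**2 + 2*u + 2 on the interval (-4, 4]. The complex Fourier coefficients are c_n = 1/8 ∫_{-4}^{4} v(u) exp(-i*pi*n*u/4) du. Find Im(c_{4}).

2/pi

Since v is real-valued, Im(c_{4}) = -1/8 ∫_{-4}^{4} v(u) sin(pi*u) du = -b_{4}/2.
Integrating by parts twice (tabular method), an antiderivative of (-2*u**2 + 2*u + 2) sin(pi*u) is 2*u**2*cos(pi*u)/pi - 4*u*sin(pi*u)/pi**2 - 2*u*cos(pi*u)/pi + 2*sin(pi*u)/pi**2 - 2*cos(pi*u)/pi - 4*cos(pi*u)/pi**3; evaluating from -4 to 4: ∫_{-4}^{4} (-2*u**2 + 2*u + 2) sin(pi*u) du = (-4/pi**3 + 22/pi) - (-4/pi**3 + 38/pi) = -16/pi.
Hence Im(c_{4}) = (-1/8)·(-16/pi) = 2/pi.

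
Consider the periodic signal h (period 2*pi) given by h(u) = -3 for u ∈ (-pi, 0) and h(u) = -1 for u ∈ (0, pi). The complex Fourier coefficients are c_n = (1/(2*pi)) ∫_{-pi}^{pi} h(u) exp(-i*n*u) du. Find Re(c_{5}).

Since h is real-valued, Re(c_{5}) = (1/(2*pi)) ∫_{-pi}^{pi} h(u) cos(5*u) du = a_{5}/2.
Split the integral at the breakpoints.
Directly, an antiderivative of (-3) cos(5*u) is -3*sin(5*u)/5; evaluating from -pi to 0: ∫_{-pi}^{0} (-3) cos(5*u) du = (0) - (0) = 0.
Directly, an antiderivative of (-1) cos(5*u) is -sin(5*u)/5; evaluating from 0 to pi: ∫_{0}^{pi} (-1) cos(5*u) du = (0) - (0) = 0.
So ∫_{-pi}^{pi} h(u) cos(5*u) du = 0.
Hence Re(c_{5}) = (1/(2*pi))·(0) = 0.

0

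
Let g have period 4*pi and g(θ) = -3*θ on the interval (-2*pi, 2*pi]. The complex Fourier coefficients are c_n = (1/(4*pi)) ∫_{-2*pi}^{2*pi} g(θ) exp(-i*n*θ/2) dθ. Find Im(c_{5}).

6/5

Since g is real-valued, Im(c_{5}) = -(1/(4*pi)) ∫_{-2*pi}^{2*pi} g(θ) sin(5*θ/2) dθ = -b_{5}/2.
g is odd and sin(5*θ/2) is odd, so the integrand is even: ∫_{-2*pi}^{2*pi} g(θ) sin(5*θ/2) dθ = 2∫_0^{2*pi} g(θ) sin(5*θ/2) dθ.
Integrating by parts (boundary term plus one more integral), an antiderivative of (-3*θ) sin(5*θ/2) is 6*θ*cos(5*θ/2)/5 - 12*sin(5*θ/2)/25; evaluating from 0 to 2*pi: ∫_{0}^{2*pi} (-3*θ) sin(5*θ/2) dθ = (-12*pi/5) - (0) = -12*pi/5.
So ∫_{-2*pi}^{2*pi} g(θ) sin(5*θ/2) dθ = -24*pi/5.
Hence Im(c_{5}) = (-1/(4*pi))·(-24*pi/5) = 6/5.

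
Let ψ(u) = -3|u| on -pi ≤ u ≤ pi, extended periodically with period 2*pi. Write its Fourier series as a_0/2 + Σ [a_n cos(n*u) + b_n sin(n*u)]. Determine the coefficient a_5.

12/(25*pi)

a_5 = 1/pi ∫_{-pi}^{pi} ψ(u) cos(5*u) du.
ψ is even and cos(5*u) is even, so the integrand is even and a_5 = 2/pi ∫_0^{pi} ψ(u) cos(5*u) du.
Integrating by parts (boundary term plus one more integral), an antiderivative of (-3*u) cos(5*u) is -3*u*sin(5*u)/5 - 3*cos(5*u)/25; evaluating from 0 to pi: ∫_{0}^{pi} (-3*u) cos(5*u) du = (3/25) - (-3/25) = 6/25.
Hence a_5 = (2/pi)·(6/25) = 12/(25*pi).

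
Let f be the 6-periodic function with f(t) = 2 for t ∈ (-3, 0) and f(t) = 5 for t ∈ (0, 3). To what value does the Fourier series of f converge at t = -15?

t = -15 differs from t = -3 by -2 full period(s), and the series is 6-periodic.
At t = -3 the one-sided limits are f(-3^-) = 5 and f(-3^+) = 2.
By Dirichlet's theorem the series converges to their average, [(5) + (2)]/2 = 7/2.

7/2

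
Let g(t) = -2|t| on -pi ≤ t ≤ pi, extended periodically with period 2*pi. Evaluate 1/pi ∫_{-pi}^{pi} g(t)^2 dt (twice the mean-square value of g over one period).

1/pi ∫_{-pi}^{pi} g(t)^2 dt = 1/pi · (8*pi**3/3) = 8*pi**2/3.

8*pi**2/3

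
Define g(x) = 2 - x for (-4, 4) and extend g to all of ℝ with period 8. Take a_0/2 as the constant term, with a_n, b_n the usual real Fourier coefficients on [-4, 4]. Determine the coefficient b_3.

b_3 = 1/4 ∫_{-4}^{4} g(x) sin(3*pi*x/4) dx.
Integrating by parts (boundary term plus one more integral), an antiderivative of (2 - x) sin(3*pi*x/4) is 4*x*cos(3*pi*x/4)/(3*pi) - 16*sin(3*pi*x/4)/(9*pi**2) - 8*cos(3*pi*x/4)/(3*pi); evaluating from -4 to 4: ∫_{-4}^{4} (2 - x) sin(3*pi*x/4) dx = (-8/(3*pi)) - (8/pi) = -32/(3*pi).
Hence b_3 = (1/4)·(-32/(3*pi)) = -8/(3*pi).

-8/(3*pi)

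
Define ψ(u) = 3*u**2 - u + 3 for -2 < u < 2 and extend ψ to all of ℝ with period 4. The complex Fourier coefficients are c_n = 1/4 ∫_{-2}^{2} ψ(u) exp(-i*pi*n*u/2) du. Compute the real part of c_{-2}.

Since ψ is real-valued, Re(c_{-2}) = 1/4 ∫_{-2}^{2} ψ(u) cos(-pi*u) du = a_{2}/2.
Integrating by parts twice (tabular method), an antiderivative of (3*u**2 - u + 3) cos(-pi*u) is 3*u**2*sin(pi*u)/pi - u*sin(pi*u)/pi + 6*u*cos(pi*u)/pi**2 - 6*sin(pi*u)/pi**3 + 3*sin(pi*u)/pi - cos(pi*u)/pi**2; evaluating from -2 to 2: ∫_{-2}^{2} (3*u**2 - u + 3) cos(-pi*u) du = (11/pi**2) - (-13/pi**2) = 24/pi**2.
Hence Re(c_{-2}) = (1/4)·(24/pi**2) = 6/pi**2.

6/pi**2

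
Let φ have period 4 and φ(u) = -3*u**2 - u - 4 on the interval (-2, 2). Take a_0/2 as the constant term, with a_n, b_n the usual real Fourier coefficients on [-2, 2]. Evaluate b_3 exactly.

-4/(3*pi)

b_3 = 1/2 ∫_{-2}^{2} φ(u) sin(3*pi*u/2) du.
Integrating by parts twice (tabular method), an antiderivative of (-3*u**2 - u - 4) sin(3*pi*u/2) is 2*u**2*cos(3*pi*u/2)/pi - 8*u*sin(3*pi*u/2)/(3*pi**2) + 2*u*cos(3*pi*u/2)/(3*pi) - 4*sin(3*pi*u/2)/(9*pi**2) - 16*cos(3*pi*u/2)/(9*pi**3) + 8*cos(3*pi*u/2)/(3*pi); evaluating from -2 to 2: ∫_{-2}^{2} (-3*u**2 - u - 4) sin(3*pi*u/2) du = (-12/pi + 16/(9*pi**3)) - (4*(4 - 21*pi**2)/(9*pi**3)) = -8/(3*pi).
Hence b_3 = (1/2)·(-8/(3*pi)) = -4/(3*pi).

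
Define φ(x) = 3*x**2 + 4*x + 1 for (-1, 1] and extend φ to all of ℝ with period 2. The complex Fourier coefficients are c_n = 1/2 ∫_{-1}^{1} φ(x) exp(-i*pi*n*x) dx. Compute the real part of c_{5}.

-6/(25*pi**2)

Since φ is real-valued, Re(c_{5}) = 1/2 ∫_{-1}^{1} φ(x) cos(5*pi*x) dx = a_{5}/2.
Integrating by parts twice (tabular method), an antiderivative of (3*x**2 + 4*x + 1) cos(5*pi*x) is 3*x**2*sin(5*pi*x)/(5*pi) + 4*x*sin(5*pi*x)/(5*pi) + 6*x*cos(5*pi*x)/(25*pi**2) - 6*sin(5*pi*x)/(125*pi**3) + sin(5*pi*x)/(5*pi) + 4*cos(5*pi*x)/(25*pi**2); evaluating from -1 to 1: ∫_{-1}^{1} (3*x**2 + 4*x + 1) cos(5*pi*x) dx = (-2/(5*pi**2)) - (2/(25*pi**2)) = -12/(25*pi**2).
Hence Re(c_{5}) = (1/2)·(-12/(25*pi**2)) = -6/(25*pi**2).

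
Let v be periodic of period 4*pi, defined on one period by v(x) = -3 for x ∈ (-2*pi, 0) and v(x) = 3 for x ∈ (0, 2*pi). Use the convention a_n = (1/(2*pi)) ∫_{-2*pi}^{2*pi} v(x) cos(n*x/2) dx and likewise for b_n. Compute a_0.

a_0 = (1/(2*pi)) ∫_{-2*pi}^{2*pi} v(x) dx = (1/(2*pi)) · (0) = 0.

0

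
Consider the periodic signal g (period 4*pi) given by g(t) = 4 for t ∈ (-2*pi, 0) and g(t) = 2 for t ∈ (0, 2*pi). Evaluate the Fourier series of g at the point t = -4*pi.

3

t = -4*pi differs from t = 0 by -1 full period(s), and the series is 4*pi-periodic.
At t = 0 the one-sided limits are g(0^-) = 4 and g(0^+) = 2.
By Dirichlet's theorem the series converges to their average, [(4) + (2)]/2 = 3.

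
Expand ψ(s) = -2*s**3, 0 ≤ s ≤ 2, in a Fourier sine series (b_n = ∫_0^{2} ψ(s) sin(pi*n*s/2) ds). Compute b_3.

32*(2 - 3*pi**2)/(9*pi**3)

b_3 = ∫_0^{2} (-2*s**3) sin(3*pi*s/2) ds.
Integrating by parts three times (tabular method), an antiderivative of (-2*s**3) sin(3*pi*s/2) is 4*s**3*cos(3*pi*s/2)/(3*pi) - 8*s**2*sin(3*pi*s/2)/(3*pi**2) - 32*s*cos(3*pi*s/2)/(9*pi**3) + 64*sin(3*pi*s/2)/(27*pi**4); evaluating from 0 to 2: ∫_{0}^{2} (-2*s**3) sin(3*pi*s/2) ds = (32*(2 - 3*pi**2)/(9*pi**3)) - (0) = 32*(2 - 3*pi**2)/(9*pi**3).
Hence b_3 = 32*(2 - 3*pi**2)/(9*pi**3).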